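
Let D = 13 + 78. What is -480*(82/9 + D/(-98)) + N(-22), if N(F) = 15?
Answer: -82165/21 ≈ -3912.6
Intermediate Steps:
D = 91
-480*(82/9 + D/(-98)) + N(-22) = -480*(82/9 + 91/(-98)) + 15 = -480*(82*(⅑) + 91*(-1/98)) + 15 = -480*(82/9 - 13/14) + 15 = -480*1031/126 + 15 = -82480/21 + 15 = -82165/21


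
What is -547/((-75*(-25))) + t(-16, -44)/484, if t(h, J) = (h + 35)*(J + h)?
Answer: -600562/226875 ≈ -2.6471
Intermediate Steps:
t(h, J) = (35 + h)*(J + h)
-547/((-75*(-25))) + t(-16, -44)/484 = -547/((-75*(-25))) + ((-16)**2 + 35*(-44) + 35*(-16) - 44*(-16))/484 = -547/1875 + (256 - 1540 - 560 + 704)*(1/484) = -547*1/1875 - 1140*1/484 = -547/1875 - 285/121 = -600562/226875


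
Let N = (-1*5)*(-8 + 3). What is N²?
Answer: 625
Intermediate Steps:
N = 25 (N = -5*(-5) = 25)
N² = 25² = 625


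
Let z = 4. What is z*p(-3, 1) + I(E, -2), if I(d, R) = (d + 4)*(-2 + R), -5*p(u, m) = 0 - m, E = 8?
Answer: -236/5 ≈ -47.200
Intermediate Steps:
p(u, m) = m/5 (p(u, m) = -(0 - m)/5 = -(-1)*m/5 = m/5)
I(d, R) = (-2 + R)*(4 + d) (I(d, R) = (4 + d)*(-2 + R) = (-2 + R)*(4 + d))
z*p(-3, 1) + I(E, -2) = 4*((⅕)*1) + (-8 - 2*8 + 4*(-2) - 2*8) = 4*(⅕) + (-8 - 16 - 8 - 16) = ⅘ - 48 = -236/5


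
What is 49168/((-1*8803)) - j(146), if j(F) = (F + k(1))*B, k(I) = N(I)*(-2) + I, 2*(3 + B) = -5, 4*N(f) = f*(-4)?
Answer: 14329781/17606 ≈ 813.92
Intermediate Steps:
N(f) = -f (N(f) = (f*(-4))/4 = (-4*f)/4 = -f)
B = -11/2 (B = -3 + (1/2)*(-5) = -3 - 5/2 = -11/2 ≈ -5.5000)
k(I) = 3*I (k(I) = -I*(-2) + I = 2*I + I = 3*I)
j(F) = -33/2 - 11*F/2 (j(F) = (F + 3*1)*(-11/2) = (F + 3)*(-11/2) = (3 + F)*(-11/2) = -33/2 - 11*F/2)
49168/((-1*8803)) - j(146) = 49168/((-1*8803)) - (-33/2 - 11/2*146) = 49168/(-8803) - (-33/2 - 803) = 49168*(-1/8803) - 1*(-1639/2) = -49168/8803 + 1639/2 = 14329781/17606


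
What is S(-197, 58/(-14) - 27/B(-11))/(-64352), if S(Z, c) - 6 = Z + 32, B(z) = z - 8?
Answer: 159/64352 ≈ 0.0024708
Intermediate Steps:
B(z) = -8 + z
S(Z, c) = 38 + Z (S(Z, c) = 6 + (Z + 32) = 6 + (32 + Z) = 38 + Z)
S(-197, 58/(-14) - 27/B(-11))/(-64352) = (38 - 197)/(-64352) = -159*(-1/64352) = 159/64352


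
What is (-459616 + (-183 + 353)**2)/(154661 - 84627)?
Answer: -215358/35017 ≈ -6.1501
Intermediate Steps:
(-459616 + (-183 + 353)**2)/(154661 - 84627) = (-459616 + 170**2)/70034 = (-459616 + 28900)*(1/70034) = -430716*1/70034 = -215358/35017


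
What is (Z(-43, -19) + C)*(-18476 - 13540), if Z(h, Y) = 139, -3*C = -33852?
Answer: -365718768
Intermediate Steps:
C = 11284 (C = -⅓*(-33852) = 11284)
(Z(-43, -19) + C)*(-18476 - 13540) = (139 + 11284)*(-18476 - 13540) = 11423*(-32016) = -365718768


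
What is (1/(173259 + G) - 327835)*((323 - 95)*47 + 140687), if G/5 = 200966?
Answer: -58474686083761542/1178089 ≈ -4.9635e+10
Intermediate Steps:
G = 1004830 (G = 5*200966 = 1004830)
(1/(173259 + G) - 327835)*((323 - 95)*47 + 140687) = (1/(173259 + 1004830) - 327835)*((323 - 95)*47 + 140687) = (1/1178089 - 327835)*(228*47 + 140687) = (1/1178089 - 327835)*(10716 + 140687) = -386218807314/1178089*151403 = -58474686083761542/1178089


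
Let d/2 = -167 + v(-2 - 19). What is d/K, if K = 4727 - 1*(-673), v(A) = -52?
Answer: -73/900 ≈ -0.081111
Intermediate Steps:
K = 5400 (K = 4727 + 673 = 5400)
d = -438 (d = 2*(-167 - 52) = 2*(-219) = -438)
d/K = -438/5400 = -438*1/5400 = -73/900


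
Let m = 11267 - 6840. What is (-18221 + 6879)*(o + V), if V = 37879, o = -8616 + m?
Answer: -382111980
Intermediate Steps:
m = 4427
o = -4189 (o = -8616 + 4427 = -4189)
(-18221 + 6879)*(o + V) = (-18221 + 6879)*(-4189 + 37879) = -11342*33690 = -382111980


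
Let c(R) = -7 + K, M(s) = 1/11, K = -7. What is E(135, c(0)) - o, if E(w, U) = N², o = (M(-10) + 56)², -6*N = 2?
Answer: -3426080/1089 ≈ -3146.1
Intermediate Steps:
N = -⅓ (N = -⅙*2 = -⅓ ≈ -0.33333)
M(s) = 1/11
o = 380689/121 (o = (1/11 + 56)² = (617/11)² = 380689/121 ≈ 3146.2)
c(R) = -14 (c(R) = -7 - 7 = -14)
E(w, U) = ⅑ (E(w, U) = (-⅓)² = ⅑)
E(135, c(0)) - o = ⅑ - 1*380689/121 = ⅑ - 380689/121 = -3426080/1089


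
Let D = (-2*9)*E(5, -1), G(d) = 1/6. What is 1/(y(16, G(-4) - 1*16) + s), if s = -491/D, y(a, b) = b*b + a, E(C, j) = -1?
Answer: 12/2873 ≈ 0.0041768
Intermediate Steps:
G(d) = 1/6
D = 18 (D = -2*9*(-1) = -18*(-1) = 18)
y(a, b) = a + b**2 (y(a, b) = b**2 + a = a + b**2)
s = -491/18 ≈ -27.278
1/(y(16, G(-4) - 1*16) + s) = 1/((16 + (1/6 - 1*16)**2) - 491/18) = 1/((16 + (1/6 - 16)**2) - 491/18) = 1/((16 + (-95/6)**2) - 491/18) = 1/((16 + 9025/36) - 491/18) = 1/(9601/36 - 491/18) = 1/(2873/12) = 12/2873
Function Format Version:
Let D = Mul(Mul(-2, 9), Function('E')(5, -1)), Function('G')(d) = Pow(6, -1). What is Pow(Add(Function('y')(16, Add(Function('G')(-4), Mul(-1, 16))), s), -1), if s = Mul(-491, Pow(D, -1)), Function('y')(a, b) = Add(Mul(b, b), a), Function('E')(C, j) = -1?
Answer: Rational(12, 2873) ≈ 0.0041768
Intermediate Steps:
Function('G')(d) = Rational(1, 6)
D = 18 (D = Mul(Mul(-2, 9), -1) = Mul(-18, -1) = 18)
Function('y')(a, b) = Add(a, Pow(b, 2)) (Function('y')(a, b) = Add(Pow(b, 2), a) = Add(a, Pow(b, 2)))
s = Rational(-491, 18) (s = Mul(-491, Pow(18, -1)) = Mul(-491, Rational(1, 18)) = Rational(-491, 18) ≈ -27.278)
Pow(Add(Function('y')(16, Add(Function('G')(-4), Mul(-1, 16))), s), -1) = Pow(Add(Add(16, Pow(Add(Rational(1, 6), Mul(-1, 16)), 2)), Rational(-491, 18)), -1) = Pow(Add(Add(16, Pow(Add(Rational(1, 6), -16), 2)), Rational(-491, 18)), -1) = Pow(Add(Add(16, Pow(Rational(-95, 6), 2)), Rational(-491, 18)), -1) = Pow(Add(Add(16, Rational(9025, 36)), Rational(-491, 18)), -1) = Pow(Add(Rational(9601, 36), Rational(-491, 18)), -1) = Pow(Rational(2873, 12), -1) = Rational(12, 2873)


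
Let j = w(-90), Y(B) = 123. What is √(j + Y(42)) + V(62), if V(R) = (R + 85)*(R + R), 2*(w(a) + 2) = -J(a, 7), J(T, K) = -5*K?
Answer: 18228 + √554/2 ≈ 18240.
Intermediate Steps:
w(a) = 31/2 (w(a) = -2 + (-(-5)*7)/2 = -2 + (-1*(-35))/2 = -2 + (½)*35 = -2 + 35/2 = 31/2)
j = 31/2 ≈ 15.500
V(R) = 2*R*(85 + R) (V(R) = (85 + R)*(2*R) = 2*R*(85 + R))
√(j + Y(42)) + V(62) = √(31/2 + 123) + 2*62*(85 + 62) = √(277/2) + 2*62*147 = √554/2 + 18228 = 18228 + √554/2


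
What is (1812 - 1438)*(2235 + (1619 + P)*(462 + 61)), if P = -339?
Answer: 251206450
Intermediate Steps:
(1812 - 1438)*(2235 + (1619 + P)*(462 + 61)) = (1812 - 1438)*(2235 + (1619 - 339)*(462 + 61)) = 374*(2235 + 1280*523) = 374*(2235 + 669440) = 374*671675 = 251206450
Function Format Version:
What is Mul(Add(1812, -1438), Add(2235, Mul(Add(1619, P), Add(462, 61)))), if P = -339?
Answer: 251206450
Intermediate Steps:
Mul(Add(1812, -1438), Add(2235, Mul(Add(1619, P), Add(462, 61)))) = Mul(Add(1812, -1438), Add(2235, Mul(Add(1619, -339), Add(462, 61)))) = Mul(374, Add(2235, Mul(1280, 523))) = Mul(374, Add(2235, 669440)) = Mul(374, 671675) = 251206450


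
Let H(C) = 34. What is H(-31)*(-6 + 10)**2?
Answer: 544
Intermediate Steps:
H(-31)*(-6 + 10)**2 = 34*(-6 + 10)**2 = 34*4**2 = 34*16 = 544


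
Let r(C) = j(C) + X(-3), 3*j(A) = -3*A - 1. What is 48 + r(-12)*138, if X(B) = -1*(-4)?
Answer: 2210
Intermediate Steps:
j(A) = -1/3 - A (j(A) = (-3*A - 1)/3 = (-1 - 3*A)/3 = -1/3 - A)
X(B) = 4
r(C) = 11/3 - C (r(C) = (-1/3 - C) + 4 = 11/3 - C)
48 + r(-12)*138 = 48 + (11/3 - 1*(-12))*138 = 48 + (11/3 + 12)*138 = 48 + (47/3)*138 = 48 + 2162 = 2210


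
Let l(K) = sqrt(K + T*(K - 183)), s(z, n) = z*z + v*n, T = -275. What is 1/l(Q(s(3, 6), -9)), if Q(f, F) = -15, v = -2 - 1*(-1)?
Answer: sqrt(54435)/54435 ≈ 0.0042861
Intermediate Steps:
v = -1 (v = -2 + 1 = -1)
s(z, n) = z**2 - n (s(z, n) = z*z - n = z**2 - n)
l(K) = sqrt(50325 - 274*K) (l(K) = sqrt(K - 275*(K - 183)) = sqrt(K - 275*(-183 + K)) = sqrt(K + (50325 - 275*K)) = sqrt(50325 - 274*K))
1/l(Q(s(3, 6), -9)) = 1/(sqrt(50325 - 274*(-15))) = 1/(sqrt(50325 + 4110)) = 1/(sqrt(54435)) = sqrt(54435)/54435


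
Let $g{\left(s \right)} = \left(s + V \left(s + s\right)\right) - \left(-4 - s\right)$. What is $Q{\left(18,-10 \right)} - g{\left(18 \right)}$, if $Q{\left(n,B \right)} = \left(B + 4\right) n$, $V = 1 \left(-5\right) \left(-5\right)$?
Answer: $-1048$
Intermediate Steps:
$V = 25$ ($V = \left(-5\right) \left(-5\right) = 25$)
$Q{\left(n,B \right)} = n \left(4 + B\right)$ ($Q{\left(n,B \right)} = \left(4 + B\right) n = n \left(4 + B\right)$)
$g{\left(s \right)} = 4 + 52 s$ ($g{\left(s \right)} = \left(s + 25 \left(s + s\right)\right) - \left(-4 - s\right) = \left(s + 25 \cdot 2 s\right) + \left(4 + s\right) = \left(s + 50 s\right) + \left(4 + s\right) = 51 s + \left(4 + s\right) = 4 + 52 s$)
$Q{\left(18,-10 \right)} - g{\left(18 \right)} = 18 \left(4 - 10\right) - \left(4 + 52 \cdot 18\right) = 18 \left(-6\right) - \left(4 + 936\right) = -108 - 940 = -1048$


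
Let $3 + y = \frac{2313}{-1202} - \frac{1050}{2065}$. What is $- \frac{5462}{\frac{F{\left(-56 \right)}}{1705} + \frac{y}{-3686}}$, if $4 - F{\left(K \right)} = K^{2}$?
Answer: $\frac{2434377298037080}{818059634631} \approx 2975.8$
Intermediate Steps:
$F{\left(K \right)} = 4 - K^{2}$
$y = - \frac{385281}{70918}$ ($y = -3 + \left(\frac{2313}{-1202} - \frac{1050}{2065}\right) = -3 + \left(2313 \left(- \frac{1}{1202}\right) - \frac{30}{59}\right) = -3 - \frac{172527}{70918} = - \frac{385281}{70918} \approx -5.4328$)
$- \frac{5462}{\frac{F{\left(-56 \right)}}{1705} + \frac{y}{-3686}} = - \frac{5462}{\frac{4 - \left(-56\right)^{2}}{1705} - \frac{385281}{70918 \left(-3686\right)}} = - \frac{5462}{\left(4 - 3136\right) \frac{1}{1705} - - \frac{385281}{261403748}} = - \frac{5462}{\left(4 - 3136\right) \frac{1}{1705} + \frac{385281}{261403748}} = - \frac{5462}{\left(-3132\right) \frac{1}{1705} + \frac{385281}{261403748}} = - \frac{5462}{- \frac{3132}{1705} + \frac{385281}{261403748}} = - \frac{5462}{- \frac{818059634631}{445693390340}} = \left(-5462\right) \left(- \frac{445693390340}{818059634631}\right) = \frac{2434377298037080}{818059634631}$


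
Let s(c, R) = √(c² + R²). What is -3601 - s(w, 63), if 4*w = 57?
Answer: -3601 - 3*√7417/4 ≈ -3665.6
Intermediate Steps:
w = 57/4 (w = (¼)*57 = 57/4 ≈ 14.250)
s(c, R) = √(R² + c²)
-3601 - s(w, 63) = -3601 - √(63² + (57/4)²) = -3601 - √(3969 + 3249/16) = -3601 - √(66753/16) = -3601 - 3*√7417/4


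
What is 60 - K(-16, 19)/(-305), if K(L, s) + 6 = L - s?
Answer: 18259/305 ≈ 59.866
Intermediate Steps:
K(L, s) = -6 + L - s (K(L, s) = -6 + (L - s) = -6 + L - s)
60 - K(-16, 19)/(-305) = 60 - (-6 - 16 - 1*19)/(-305) = 60 - (-6 - 16 - 19)*(-1)/305 = 60 - (-41)*(-1)/305 = 60 - 1*41/305 = 60 - 41/305 = 18259/305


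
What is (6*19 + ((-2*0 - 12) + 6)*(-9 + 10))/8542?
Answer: 54/4271 ≈ 0.012643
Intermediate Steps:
(6*19 + ((-2*0 - 12) + 6)*(-9 + 10))/8542 = (114 + ((0 - 12) + 6)*1)*(1/8542) = (114 + (-12 + 6)*1)*(1/8542) = (114 - 6*1)*(1/8542) = (114 - 6)*(1/8542) = 108*(1/8542) = 54/4271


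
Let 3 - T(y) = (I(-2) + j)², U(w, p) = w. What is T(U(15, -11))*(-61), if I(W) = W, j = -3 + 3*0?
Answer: 1342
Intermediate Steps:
j = -3 (j = -3 + 0 = -3)
T(y) = -22 (T(y) = 3 - (-2 - 3)² = 3 - 1*(-5)² = 3 - 1*25 = 3 - 25 = -22)
T(U(15, -11))*(-61) = -22*(-61) = 1342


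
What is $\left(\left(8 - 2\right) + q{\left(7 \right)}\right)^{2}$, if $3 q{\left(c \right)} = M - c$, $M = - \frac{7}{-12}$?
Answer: $\frac{19321}{1296} \approx 14.908$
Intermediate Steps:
$M = \frac{7}{12}$ ($M = \left(-7\right) \left(- \frac{1}{12}\right) = \frac{7}{12} \approx 0.58333$)
$q{\left(c \right)} = \frac{7}{36} - \frac{c}{3}$ ($q{\left(c \right)} = \frac{\frac{7}{12} - c}{3} = \frac{7}{36} - \frac{c}{3}$)
$\left(\left(8 - 2\right) + q{\left(7 \right)}\right)^{2} = \left(\left(8 - 2\right) + \left(\frac{7}{36} - \frac{7}{3}\right)\right)^{2} = \left(6 - \frac{77}{36}\right)^{2} = \left(\frac{139}{36}\right)^{2} = \frac{19321}{1296}$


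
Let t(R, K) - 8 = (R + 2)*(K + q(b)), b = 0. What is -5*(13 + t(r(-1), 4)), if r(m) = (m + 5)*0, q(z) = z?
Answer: -145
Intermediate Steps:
r(m) = 0 (r(m) = (5 + m)*0 = 0)
t(R, K) = 8 + K*(2 + R) (t(R, K) = 8 + (R + 2)*(K + 0) = 8 + (2 + R)*K = 8 + K*(2 + R))
-5*(13 + t(r(-1), 4)) = -5*(13 + (8 + 2*4 + 4*0)) = -5*(13 + (8 + 8 + 0)) = -5*(13 + 16) = -5*29 = -145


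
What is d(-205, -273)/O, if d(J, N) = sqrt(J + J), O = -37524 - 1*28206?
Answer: -I*sqrt(410)/65730 ≈ -0.00030805*I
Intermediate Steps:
O = -65730 (O = -37524 - 28206 = -65730)
d(J, N) = sqrt(2)*sqrt(J) (d(J, N) = sqrt(2*J) = sqrt(2)*sqrt(J))
d(-205, -273)/O = (sqrt(2)*sqrt(-205))/(-65730) = (sqrt(2)*(I*sqrt(205)))*(-1/65730) = (I*sqrt(410))*(-1/65730) = -I*sqrt(410)/65730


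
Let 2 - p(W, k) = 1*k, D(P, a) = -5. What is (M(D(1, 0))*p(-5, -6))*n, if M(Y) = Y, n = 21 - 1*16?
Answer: -200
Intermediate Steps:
p(W, k) = 2 - k
n = 5 (n = 21 - 16 = 5)
(M(D(1, 0))*p(-5, -6))*n = -5*(2 - 1*(-6))*5 = -5*(2 + 6)*5 = -5*8*5 = -40*5 = -200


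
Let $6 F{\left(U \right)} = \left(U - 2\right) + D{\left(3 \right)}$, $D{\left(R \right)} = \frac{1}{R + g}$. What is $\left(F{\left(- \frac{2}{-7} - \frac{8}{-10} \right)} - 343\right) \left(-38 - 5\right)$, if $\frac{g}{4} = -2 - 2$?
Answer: $\frac{40284163}{2730} \approx 14756.0$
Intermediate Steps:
$g = -16$ ($g = 4 \left(-2 - 2\right) = 4 \left(-4\right) = -16$)
$D{\left(R \right)} = \frac{1}{-16 + R}$ ($D{\left(R \right)} = \frac{1}{R - 16} = \frac{1}{-16 + R}$)
$F{\left(U \right)} = - \frac{9}{26} + \frac{U}{6}$ ($F{\left(U \right)} = \frac{\left(U - 2\right) + \frac{1}{-16 + 3}}{6} = \frac{\left(-2 + U\right) + \frac{1}{-13}}{6} = \frac{\left(-2 + U\right) - \frac{1}{13}}{6} = \frac{- \frac{27}{13} + U}{6} = - \frac{9}{26} + \frac{U}{6}$)
$\left(F{\left(- \frac{2}{-7} - \frac{8}{-10} \right)} - 343\right) \left(-38 - 5\right) = \left(\left(- \frac{9}{26} + \frac{- \frac{2}{-7} - \frac{8}{-10}}{6}\right) - 343\right) \left(-38 - 5\right) = \left(\left(- \frac{9}{26} + \frac{\left(-2\right) \left(- \frac{1}{7}\right) - - \frac{4}{5}}{6}\right) - 343\right) \left(-43\right) = \left(\left(- \frac{9}{26} + \frac{\frac{2}{7} + \frac{4}{5}}{6}\right) - 343\right) \left(-43\right) = \left(\left(- \frac{9}{26} + \frac{1}{6} \cdot \frac{38}{35}\right) - 343\right) \left(-43\right) = \left(\left(- \frac{9}{26} + \frac{19}{105}\right) - 343\right) \left(-43\right) = \left(- \frac{451}{2730} - 343\right) \left(-43\right) = \left(- \frac{936841}{2730}\right) \left(-43\right) = \frac{40284163}{2730}$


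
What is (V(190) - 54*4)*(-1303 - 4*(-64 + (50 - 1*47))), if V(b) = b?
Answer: 27534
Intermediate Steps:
(V(190) - 54*4)*(-1303 - 4*(-64 + (50 - 1*47))) = (190 - 54*4)*(-1303 - 4*(-64 + (50 - 1*47))) = (190 - 216)*(-1303 - 4*(-64 + (50 - 47))) = -26*(-1303 - 4*(-64 + 3)) = -26*(-1303 - 4*(-61)) = -26*(-1303 + 244) = -26*(-1059) = 27534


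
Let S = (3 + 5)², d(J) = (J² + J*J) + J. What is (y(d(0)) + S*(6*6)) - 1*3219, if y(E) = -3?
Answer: -918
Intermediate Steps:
d(J) = J + 2*J² (d(J) = (J² + J²) + J = 2*J² + J = J + 2*J²)
S = 64 (S = 8² = 64)
(y(d(0)) + S*(6*6)) - 1*3219 = (-3 + 64*(6*6)) - 1*3219 = (-3 + 64*36) - 3219 = (-3 + 2304) - 3219 = 2301 - 3219 = -918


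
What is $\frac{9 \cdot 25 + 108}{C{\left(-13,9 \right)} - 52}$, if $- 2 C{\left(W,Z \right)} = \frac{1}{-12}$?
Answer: $- \frac{7992}{1247} \approx -6.409$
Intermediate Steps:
$C{\left(W,Z \right)} = \frac{1}{24}$ ($C{\left(W,Z \right)} = - \frac{1}{2 \left(-12\right)} = \left(- \frac{1}{2}\right) \left(- \frac{1}{12}\right) = \frac{1}{24}$)
$\frac{9 \cdot 25 + 108}{C{\left(-13,9 \right)} - 52} = \frac{9 \cdot 25 + 108}{\frac{1}{24} - 52} = \frac{225 + 108}{- \frac{1247}{24}} = 333 \left(- \frac{24}{1247}\right) = - \frac{7992}{1247}$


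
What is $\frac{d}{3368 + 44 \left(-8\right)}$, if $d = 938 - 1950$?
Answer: $- \frac{253}{754} \approx -0.33554$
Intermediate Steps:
$d = -1012$
$\frac{d}{3368 + 44 \left(-8\right)} = - \frac{1012}{3368 + 44 \left(-8\right)} = - \frac{1012}{3368 - 352} = - \frac{1012}{3016} = \left(-1012\right) \frac{1}{3016} = - \frac{253}{754}$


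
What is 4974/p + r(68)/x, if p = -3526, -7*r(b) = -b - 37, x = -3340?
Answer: -1666605/1177684 ≈ -1.4152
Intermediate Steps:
r(b) = 37/7 + b/7 (r(b) = -(-b - 37)/7 = -(-37 - b)/7 = 37/7 + b/7)
4974/p + r(68)/x = 4974/(-3526) + (37/7 + (⅐)*68)/(-3340) = 4974*(-1/3526) + (37/7 + 68/7)*(-1/3340) = -2487/1763 + 15*(-1/3340) = -2487/1763 - 3/668 = -1666605/1177684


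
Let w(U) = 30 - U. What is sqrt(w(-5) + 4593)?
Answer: 2*sqrt(1157) ≈ 68.029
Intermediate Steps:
sqrt(w(-5) + 4593) = sqrt((30 - 1*(-5)) + 4593) = sqrt((30 + 5) + 4593) = sqrt(35 + 4593) = sqrt(4628) = 2*sqrt(1157)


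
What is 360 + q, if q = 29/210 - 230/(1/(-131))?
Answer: 6402929/210 ≈ 30490.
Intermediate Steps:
q = 6327329/210 (q = 29*(1/210) - 230/(-1/131) = 29/210 - 230*(-131) = 29/210 + 30130 = 6327329/210 ≈ 30130.)
360 + q = 360 + 6327329/210 = 6402929/210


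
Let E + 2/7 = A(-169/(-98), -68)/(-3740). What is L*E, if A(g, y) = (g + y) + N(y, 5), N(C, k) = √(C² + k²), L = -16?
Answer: 39290/9163 + 4*√4649/935 ≈ 4.5796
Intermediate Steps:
A(g, y) = g + y + √(25 + y²) (A(g, y) = (g + y) + √(y² + 5²) = (g + y) + √(y² + 25) = (g + y) + √(25 + y²) = g + y + √(25 + y²))
E = -19645/73304 - √4649/3740 (E = -2/7 + (-169/(-98) - 68 + √(25 + (-68)²))/(-3740) = -2/7 + (-169*(-1/98) - 68 + √(25 + 4624))*(-1/3740) = -2/7 + (169/98 - 68 + √4649)*(-1/3740) = -2/7 + (-6495/98 + √4649)*(-1/3740) = -2/7 + (1299/73304 - √4649/3740) = -19645/73304 - √4649/3740 ≈ -0.28622)
L*E = -16*(-19645/73304 - √4649/3740) = 39290/9163 + 4*√4649/935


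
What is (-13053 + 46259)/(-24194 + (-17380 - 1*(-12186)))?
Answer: -16603/14694 ≈ -1.1299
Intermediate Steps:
(-13053 + 46259)/(-24194 + (-17380 - 1*(-12186))) = 33206/(-24194 + (-17380 + 12186)) = 33206/(-24194 - 5194) = 33206/(-29388) = 33206*(-1/29388) = -16603/14694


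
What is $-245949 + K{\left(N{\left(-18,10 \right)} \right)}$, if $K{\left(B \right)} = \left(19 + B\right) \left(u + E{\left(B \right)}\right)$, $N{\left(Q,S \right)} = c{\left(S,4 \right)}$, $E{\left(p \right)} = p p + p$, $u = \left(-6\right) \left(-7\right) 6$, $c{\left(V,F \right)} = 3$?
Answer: $-240141$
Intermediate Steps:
$u = 252$ ($u = 42 \cdot 6 = 252$)
$E{\left(p \right)} = p + p^{2}$ ($E{\left(p \right)} = p^{2} + p = p + p^{2}$)
$N{\left(Q,S \right)} = 3$
$K{\left(B \right)} = \left(19 + B\right) \left(252 + B \left(1 + B\right)\right)$
$-245949 + K{\left(N{\left(-18,10 \right)} \right)} = -245949 + \left(4788 + 3^{3} + 20 \cdot 3^{2} + 271 \cdot 3\right) = -245949 + \left(4788 + 27 + 20 \cdot 9 + 813\right) = -245949 + \left(4788 + 27 + 180 + 813\right) = -245949 + 5808 = -240141$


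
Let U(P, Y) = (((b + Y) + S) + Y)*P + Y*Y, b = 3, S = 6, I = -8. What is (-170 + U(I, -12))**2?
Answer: 8836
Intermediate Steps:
U(P, Y) = Y**2 + P*(9 + 2*Y) (U(P, Y) = (((3 + Y) + 6) + Y)*P + Y*Y = ((9 + Y) + Y)*P + Y**2 = (9 + 2*Y)*P + Y**2 = P*(9 + 2*Y) + Y**2 = Y**2 + P*(9 + 2*Y))
(-170 + U(I, -12))**2 = (-170 + ((-12)**2 + 9*(-8) + 2*(-8)*(-12)))**2 = (-170 + (144 - 72 + 192))**2 = (-170 + 264)**2 = 94**2 = 8836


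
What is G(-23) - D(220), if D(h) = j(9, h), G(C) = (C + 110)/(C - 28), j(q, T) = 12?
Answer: -233/17 ≈ -13.706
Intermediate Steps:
G(C) = (110 + C)/(-28 + C)
D(h) = 12
G(-23) - D(220) = (110 - 23)/(-28 - 23) - 1*12 = 87/(-51) - 12 = -1/51*87 - 12 = -29/17 - 12 = -233/17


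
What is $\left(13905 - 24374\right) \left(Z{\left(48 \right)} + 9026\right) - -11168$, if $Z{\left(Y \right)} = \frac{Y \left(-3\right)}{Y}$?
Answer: $-94450619$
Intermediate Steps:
$Z{\left(Y \right)} = -3$ ($Z{\left(Y \right)} = \frac{\left(-3\right) Y}{Y} = -3$)
$\left(13905 - 24374\right) \left(Z{\left(48 \right)} + 9026\right) - -11168 = \left(13905 - 24374\right) \left(-3 + 9026\right) - -11168 = \left(-10469\right) 9023 + 11168 = -94461787 + 11168 = -94450619$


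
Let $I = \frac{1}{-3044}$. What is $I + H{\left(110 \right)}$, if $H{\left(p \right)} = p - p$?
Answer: $- \frac{1}{3044} \approx -0.00032852$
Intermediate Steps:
$H{\left(p \right)} = 0$
$I = - \frac{1}{3044} \approx -0.00032852$
$I + H{\left(110 \right)} = - \frac{1}{3044} + 0 = - \frac{1}{3044}$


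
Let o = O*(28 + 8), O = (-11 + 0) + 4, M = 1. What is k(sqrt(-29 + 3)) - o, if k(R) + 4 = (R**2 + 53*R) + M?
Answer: 223 + 53*I*sqrt(26) ≈ 223.0 + 270.25*I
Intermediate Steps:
O = -7 (O = -11 + 4 = -7)
o = -252 (o = -7*(28 + 8) = -7*36 = -252)
k(R) = -3 + R**2 + 53*R (k(R) = -4 + ((R**2 + 53*R) + 1) = -4 + (1 + R**2 + 53*R) = -3 + R**2 + 53*R)
k(sqrt(-29 + 3)) - o = (-3 + (sqrt(-29 + 3))**2 + 53*sqrt(-29 + 3)) - 1*(-252) = (-3 + (sqrt(-26))**2 + 53*sqrt(-26)) + 252 = (-3 + (I*sqrt(26))**2 + 53*(I*sqrt(26))) + 252 = (-3 - 26 + 53*I*sqrt(26)) + 252 = (-29 + 53*I*sqrt(26)) + 252 = 223 + 53*I*sqrt(26)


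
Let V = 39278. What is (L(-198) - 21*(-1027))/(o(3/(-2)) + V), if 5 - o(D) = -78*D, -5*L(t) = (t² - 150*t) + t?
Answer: 39129/195830 ≈ 0.19981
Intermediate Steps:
L(t) = -t²/5 + 149*t/5 (L(t) = -((t² - 150*t) + t)/5 = -(t² - 149*t)/5 = -t²/5 + 149*t/5)
o(D) = 5 + 78*D (o(D) = 5 - (-78)*D = 5 + 78*D)
(L(-198) - 21*(-1027))/(o(3/(-2)) + V) = ((⅕)*(-198)*(149 - 1*(-198)) - 21*(-1027))/((5 + 78*(3/(-2))) + 39278) = ((⅕)*(-198)*(149 + 198) + 21567)/((5 + 78*(3*(-½))) + 39278) = ((⅕)*(-198)*347 + 21567)/((5 + 78*(-3/2)) + 39278) = (-68706/5 + 21567)/((5 - 117) + 39278) = 39129/(5*(-112 + 39278)) = (39129/5)/39166 = (39129/5)*(1/39166) = 39129/195830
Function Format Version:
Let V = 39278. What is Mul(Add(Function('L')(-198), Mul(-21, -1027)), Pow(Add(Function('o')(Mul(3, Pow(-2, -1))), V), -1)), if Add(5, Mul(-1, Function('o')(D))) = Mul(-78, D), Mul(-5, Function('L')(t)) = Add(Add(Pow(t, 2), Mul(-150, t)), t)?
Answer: Rational(39129, 195830) ≈ 0.19981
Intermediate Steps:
Function('L')(t) = Add(Mul(Rational(-1, 5), Pow(t, 2)), Mul(Rational(149, 5), t)) (Function('L')(t) = Mul(Rational(-1, 5), Add(Add(Pow(t, 2), Mul(-150, t)), t)) = Mul(Rational(-1, 5), Add(Pow(t, 2), Mul(-149, t))) = Add(Mul(Rational(-1, 5), Pow(t, 2)), Mul(Rational(149, 5), t)))
Function('o')(D) = Add(5, Mul(78, D)) (Function('o')(D) = Add(5, Mul(-1, Mul(-78, D))) = Add(5, Mul(78, D)))
Mul(Add(Function('L')(-198), Mul(-21, -1027)), Pow(Add(Function('o')(Mul(3, Pow(-2, -1))), V), -1)) = Mul(Add(Mul(Rational(1, 5), -198, Add(149, Mul(-1, -198))), Mul(-21, -1027)), Pow(Add(Add(5, Mul(78, Mul(3, Pow(-2, -1)))), 39278), -1)) = Mul(Add(Mul(Rational(1, 5), -198, Add(149, 198)), 21567), Pow(Add(Add(5, Mul(78, Mul(3, Rational(-1, 2)))), 39278), -1)) = Mul(Add(Mul(Rational(1, 5), -198, 347), 21567), Pow(Add(Add(5, Mul(78, Rational(-3, 2))), 39278), -1)) = Mul(Add(Rational(-68706, 5), 21567), Pow(Add(Add(5, -117), 39278), -1)) = Mul(Rational(39129, 5), Pow(Add(-112, 39278), -1)) = Mul(Rational(39129, 5), Pow(39166, -1)) = Mul(Rational(39129, 5), Rational(1, 39166)) = Rational(39129, 195830)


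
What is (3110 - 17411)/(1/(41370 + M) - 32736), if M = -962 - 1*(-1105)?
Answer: 593677413/1358969567 ≈ 0.43686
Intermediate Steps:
M = 143 (M = -962 + 1105 = 143)
(3110 - 17411)/(1/(41370 + M) - 32736) = (3110 - 17411)/(1/(41370 + 143) - 32736) = -14301/(1/41513 - 32736) = -14301/(-1358969567/41513) = -14301*(-41513/1358969567) = 593677413/1358969567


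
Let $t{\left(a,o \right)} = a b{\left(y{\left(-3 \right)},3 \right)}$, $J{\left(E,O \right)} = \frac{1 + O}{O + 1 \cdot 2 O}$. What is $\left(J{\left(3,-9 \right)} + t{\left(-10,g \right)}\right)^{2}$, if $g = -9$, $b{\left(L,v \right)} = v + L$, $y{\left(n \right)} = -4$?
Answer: $\frac{77284}{729} \approx 106.01$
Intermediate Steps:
$b{\left(L,v \right)} = L + v$
$J{\left(E,O \right)} = \frac{1 + O}{3 O}$ ($J{\left(E,O \right)} = \frac{1 + O}{O + 2 O} = \frac{1 + O}{3 O}$)
$t{\left(a,o \right)} = - a$ ($t{\left(a,o \right)} = a \left(-4 + 3\right) = a \left(-1\right) = - a$)
$\left(J{\left(3,-9 \right)} + t{\left(-10,g \right)}\right)^{2} = \left(\frac{1 - 9}{3 \left(-9\right)} - -10\right)^{2} = \left(\frac{1}{3} \left(- \frac{1}{9}\right) \left(-8\right) + 10\right)^{2} = \left(\frac{8}{27} + 10\right)^{2} = \left(\frac{278}{27}\right)^{2} = \frac{77284}{729}$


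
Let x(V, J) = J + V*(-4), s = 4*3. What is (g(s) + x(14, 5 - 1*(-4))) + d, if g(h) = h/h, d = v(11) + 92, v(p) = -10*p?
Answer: -64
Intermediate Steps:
s = 12
d = -18 (d = -10*11 + 92 = -110 + 92 = -18)
g(h) = 1
x(V, J) = J - 4*V
(g(s) + x(14, 5 - 1*(-4))) + d = (1 + ((5 - 1*(-4)) - 4*14)) - 18 = (1 + ((5 + 4) - 56)) - 18 = (1 + (9 - 56)) - 18 = (1 - 47) - 18 = -46 - 18 = -64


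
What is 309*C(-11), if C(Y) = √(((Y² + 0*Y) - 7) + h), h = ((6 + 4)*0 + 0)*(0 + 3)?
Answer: 309*√114 ≈ 3299.2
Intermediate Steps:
h = 0 (h = (10*0 + 0)*3 = (0 + 0)*3 = 0*3 = 0)
C(Y) = √(-7 + Y²) (C(Y) = √(((Y² + 0*Y) - 7) + 0) = √(((Y² + 0) - 7) + 0) = √((Y² - 7) + 0) = √((-7 + Y²) + 0) = √(-7 + Y²))
309*C(-11) = 309*√(-7 + (-11)²) = 309*√(-7 + 121) = 309*√114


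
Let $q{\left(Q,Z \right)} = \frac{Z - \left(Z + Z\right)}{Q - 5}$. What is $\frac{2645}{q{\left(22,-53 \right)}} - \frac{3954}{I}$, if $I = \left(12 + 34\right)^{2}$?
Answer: $\frac{47468189}{56074} \approx 846.53$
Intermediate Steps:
$I = 2116$ ($I = 46^{2} = 2116$)
$q{\left(Q,Z \right)} = - \frac{Z}{-5 + Q}$ ($q{\left(Q,Z \right)} = \frac{Z - 2 Z}{-5 + Q} = \frac{\left(-1\right) Z}{-5 + Q} = - \frac{Z}{-5 + Q}$)
$\frac{2645}{q{\left(22,-53 \right)}} - \frac{3954}{I} = \frac{2645}{\left(-1\right) \left(-53\right) \frac{1}{-5 + 22}} - \frac{3954}{2116} = \frac{2645}{\left(-1\right) \left(-53\right) \frac{1}{17}} - \frac{1977}{1058} = \frac{2645}{\frac{53}{17}} - \frac{1977}{1058} = 2645 \cdot \frac{17}{53} - \frac{1977}{1058} = \frac{44965}{53} - \frac{1977}{1058} = \frac{47468189}{56074}$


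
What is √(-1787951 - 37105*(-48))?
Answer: I*√6911 ≈ 83.132*I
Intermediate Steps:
√(-1787951 - 37105*(-48)) = √(-1787951 + 1781040) = √(-6911) = I*√6911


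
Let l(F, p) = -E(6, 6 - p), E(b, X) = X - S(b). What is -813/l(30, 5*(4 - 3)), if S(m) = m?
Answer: -813/5 ≈ -162.60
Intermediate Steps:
E(b, X) = X - b
l(F, p) = p (l(F, p) = -((6 - p) - 1*6) = -((6 - p) - 6) = -(-1)*p = p)
-813/l(30, 5*(4 - 3)) = -813*1/(5*(4 - 3)) = -813/(5*1) = -813/5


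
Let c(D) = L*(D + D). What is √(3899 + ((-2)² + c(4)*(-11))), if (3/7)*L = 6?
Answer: √2671 ≈ 51.682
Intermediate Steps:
L = 14 (L = (7/3)*6 = 14)
c(D) = 28*D (c(D) = 14*(D + D) = 14*(2*D) = 28*D)
√(3899 + ((-2)² + c(4)*(-11))) = √(3899 + ((-2)² + (28*4)*(-11))) = √(3899 + (4 + 112*(-11))) = √(3899 + (4 - 1232)) = √(3899 - 1228) = √2671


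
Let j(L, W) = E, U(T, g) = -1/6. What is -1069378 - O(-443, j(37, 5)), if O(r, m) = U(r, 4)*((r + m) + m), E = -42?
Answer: -6416795/6 ≈ -1.0695e+6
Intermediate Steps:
U(T, g) = -⅙ (U(T, g) = -1*⅙ = -⅙)
j(L, W) = -42
O(r, m) = -m/3 - r/6 (O(r, m) = -((r + m) + m)/6 = -((m + r) + m)/6 = -(r + 2*m)/6 = -m/3 - r/6)
-1069378 - O(-443, j(37, 5)) = -1069378 - (-⅓*(-42) - ⅙*(-443)) = -1069378 - (14 + 443/6) = -1069378 - 1*527/6 = -1069378 - 527/6 = -6416795/6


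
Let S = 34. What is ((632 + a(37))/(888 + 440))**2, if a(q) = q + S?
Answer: 494209/1763584 ≈ 0.28023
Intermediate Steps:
a(q) = 34 + q (a(q) = q + 34 = 34 + q)
((632 + a(37))/(888 + 440))**2 = ((632 + (34 + 37))/(888 + 440))**2 = ((632 + 71)/1328)**2 = (703*(1/1328))**2 = (703/1328)**2 = 494209/1763584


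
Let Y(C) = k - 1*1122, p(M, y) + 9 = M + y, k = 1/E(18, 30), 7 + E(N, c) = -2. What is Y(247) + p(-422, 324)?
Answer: -11062/9 ≈ -1229.1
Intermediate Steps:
E(N, c) = -9 (E(N, c) = -7 - 2 = -9)
k = -1/9 (k = 1/(-9) = -1/9 ≈ -0.11111)
p(M, y) = -9 + M + y (p(M, y) = -9 + (M + y) = -9 + M + y)
Y(C) = -10099/9 (Y(C) = -1/9 - 1*1122 = -1/9 - 1122 = -10099/9)
Y(247) + p(-422, 324) = -10099/9 + (-9 - 422 + 324) = -10099/9 - 107 = -11062/9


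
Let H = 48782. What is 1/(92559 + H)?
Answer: 1/141341 ≈ 7.0751e-6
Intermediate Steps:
1/(92559 + H) = 1/(92559 + 48782) = 1/141341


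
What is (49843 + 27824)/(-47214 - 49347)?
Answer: -25889/32187 ≈ -0.80433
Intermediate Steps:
(49843 + 27824)/(-47214 - 49347) = 77667/(-96561) = 77667*(-1/96561) = -25889/32187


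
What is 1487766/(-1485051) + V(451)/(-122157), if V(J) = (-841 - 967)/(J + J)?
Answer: -27321287537686/27271876042719 ≈ -1.0018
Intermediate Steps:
V(J) = -904/J (V(J) = -1808*1/(2*J) = -904/J)
1487766/(-1485051) + V(451)/(-122157) = 1487766/(-1485051) - 904/451/(-122157) = 1487766*(-1/1485051) - 904*1/451*(-1/122157) = -495922/495017 - 904/451*(-1/122157) = -495922/495017 + 904/55092807 = -27321287537686/27271876042719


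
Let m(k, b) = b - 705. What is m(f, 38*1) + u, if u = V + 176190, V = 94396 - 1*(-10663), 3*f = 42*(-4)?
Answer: 280582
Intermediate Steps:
f = -56 (f = (42*(-4))/3 = (1/3)*(-168) = -56)
m(k, b) = -705 + b
V = 105059 (V = 94396 + 10663 = 105059)
u = 281249 (u = 105059 + 176190 = 281249)
m(f, 38*1) + u = (-705 + 38*1) + 281249 = (-705 + 38) + 281249 = -667 + 281249 = 280582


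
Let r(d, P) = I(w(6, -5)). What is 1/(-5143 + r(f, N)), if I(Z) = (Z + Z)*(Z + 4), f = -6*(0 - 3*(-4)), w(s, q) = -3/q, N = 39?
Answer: -25/128437 ≈ -0.00019465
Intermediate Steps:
f = -72 (f = -6*(0 + 12) = -6*12 = -72)
I(Z) = 2*Z*(4 + Z) (I(Z) = (2*Z)*(4 + Z) = 2*Z*(4 + Z))
r(d, P) = 138/25 (r(d, P) = 2*(-3/(-5))*(4 - 3/(-5)) = 2*(-3*(-1/5))*(4 - 3*(-1/5)) = 2*(3/5)*(4 + 3/5) = 2*(3/5)*(23/5) = 138/25)
1/(-5143 + r(f, N)) = 1/(-5143 + 138/25) = 1/(-128437/25) = -25/128437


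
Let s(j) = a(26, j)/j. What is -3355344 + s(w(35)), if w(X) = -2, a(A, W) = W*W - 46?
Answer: -3355323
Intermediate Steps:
a(A, W) = -46 + W² (a(A, W) = W² - 46 = -46 + W²)
s(j) = (-46 + j²)/j
-3355344 + s(w(35)) = -3355344 + (-2 - 46/(-2)) = -3355344 + (-2 - 46*(-½)) = -3355344 + (-2 + 23) = -3355344 + 21 = -3355323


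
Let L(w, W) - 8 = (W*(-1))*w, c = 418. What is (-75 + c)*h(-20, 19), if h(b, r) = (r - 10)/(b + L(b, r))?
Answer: 3087/368 ≈ 8.3886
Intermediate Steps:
L(w, W) = 8 - W*w (L(w, W) = 8 + (W*(-1))*w = 8 + (-W)*w = 8 - W*w)
h(b, r) = (-10 + r)/(8 + b - b*r) (h(b, r) = (r - 10)/(b + (8 - r*b)) = (-10 + r)/(b + (8 - b*r)) = (-10 + r)/(8 + b - b*r))
(-75 + c)*h(-20, 19) = (-75 + 418)*((-10 + 19)/(8 - 20 - 1*(-20)*19)) = 343*(9/(8 - 20 + 380)) = 343*(9/368) = 3087/368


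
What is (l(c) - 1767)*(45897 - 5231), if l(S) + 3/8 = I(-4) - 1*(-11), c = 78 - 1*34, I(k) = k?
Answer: -286349639/4 ≈ -7.1587e+7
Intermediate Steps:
c = 44 (c = 78 - 34 = 44)
l(S) = 53/8 (l(S) = -3/8 + (-4 - 1*(-11)) = -3/8 + (-4 + 11) = -3/8 + 7 = 53/8)
(l(c) - 1767)*(45897 - 5231) = (53/8 - 1767)*(45897 - 5231) = -14083/8*40666 = -286349639/4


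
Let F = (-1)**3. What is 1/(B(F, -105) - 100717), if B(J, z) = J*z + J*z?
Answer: -1/100507 ≈ -9.9496e-6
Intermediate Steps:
F = -1
B(J, z) = 2*J*z
1/(B(F, -105) - 100717) = 1/(2*(-1)*(-105) - 100717) = 1/(210 - 100717) = 1/(-100507) = -1/100507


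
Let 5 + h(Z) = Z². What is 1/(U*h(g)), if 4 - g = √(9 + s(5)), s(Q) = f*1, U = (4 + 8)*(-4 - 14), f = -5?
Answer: 1/216 ≈ 0.0046296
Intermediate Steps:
U = -216 (U = 12*(-18) = -216)
s(Q) = -5 (s(Q) = -5*1 = -5)
g = 2 (g = 4 - √(9 - 5) = 4 - √4 = 4 - 1*2 = 4 - 2 = 2)
h(Z) = -5 + Z²
1/(U*h(g)) = 1/(-216*(-5 + 2²)) = 1/(-216*(-5 + 4)) = 1/(-216*(-1)) = 1/216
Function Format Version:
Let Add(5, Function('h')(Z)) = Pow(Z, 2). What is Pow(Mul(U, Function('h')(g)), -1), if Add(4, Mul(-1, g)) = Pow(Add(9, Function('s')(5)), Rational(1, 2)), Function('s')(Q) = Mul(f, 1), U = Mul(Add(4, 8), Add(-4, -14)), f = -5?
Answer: Rational(1, 216) ≈ 0.0046296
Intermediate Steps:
U = -216 (U = Mul(12, -18) = -216)
Function('s')(Q) = -5 (Function('s')(Q) = Mul(-5, 1) = -5)
g = 2 (g = Add(4, Mul(-1, Pow(Add(9, -5), Rational(1, 2)))) = Add(4, Mul(-1, Pow(4, Rational(1, 2)))) = Add(4, Mul(-1, 2)) = Add(4, -2) = 2)
Function('h')(Z) = Add(-5, Pow(Z, 2))
Pow(Mul(U, Function('h')(g)), -1) = Pow(Mul(-216, Add(-5, Pow(2, 2))), -1) = Pow(Mul(-216, Add(-5, 4)), -1) = Pow(Mul(-216, -1), -1) = Pow(216, -1) = Rational(1, 216)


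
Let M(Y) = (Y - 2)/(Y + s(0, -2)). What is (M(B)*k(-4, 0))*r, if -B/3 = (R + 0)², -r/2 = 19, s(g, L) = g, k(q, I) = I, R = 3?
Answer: 0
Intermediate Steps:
r = -38 (r = -2*19 = -38)
B = -27 (B = -3*(3 + 0)² = -3*3² = -3*9 = -27)
M(Y) = (-2 + Y)/Y (M(Y) = (Y - 2)/(Y + 0) = (-2 + Y)/Y)
(M(B)*k(-4, 0))*r = (((-2 - 27)/(-27))*0)*(-38) = (-1/27*(-29)*0)*(-38) = ((29/27)*0)*(-38) = 0*(-38) = 0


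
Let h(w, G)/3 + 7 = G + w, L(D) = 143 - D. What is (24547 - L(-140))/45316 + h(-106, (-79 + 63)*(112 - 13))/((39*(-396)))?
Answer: 50453081/58321692 ≈ 0.86508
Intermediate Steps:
h(w, G) = -21 + 3*G + 3*w (h(w, G) = -21 + 3*(G + w) = -21 + (3*G + 3*w) = -21 + 3*G + 3*w)
(24547 - L(-140))/45316 + h(-106, (-79 + 63)*(112 - 13))/((39*(-396))) = (24547 - (143 - 1*(-140)))/45316 + (-21 + 3*((-79 + 63)*(112 - 13)) + 3*(-106))/((39*(-396))) = (24547 - (143 + 140))*(1/45316) + (-21 + 3*(-16*99) - 318)/(-15444) = (24547 - 1*283)*(1/45316) + (-21 + 3*(-1584) - 318)*(-1/15444) = (24547 - 283)*(1/45316) + (-21 - 4752 - 318)*(-1/15444) = 24264*(1/45316) - 5091*(-1/15444) = 6066/11329 + 1697/5148 = 50453081/58321692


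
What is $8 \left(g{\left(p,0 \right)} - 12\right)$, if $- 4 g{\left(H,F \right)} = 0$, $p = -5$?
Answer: $-96$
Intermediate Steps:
$g{\left(H,F \right)} = 0$ ($g{\left(H,F \right)} = \left(- \frac{1}{4}\right) 0 = 0$)
$8 \left(g{\left(p,0 \right)} - 12\right) = 8 \left(0 - 12\right) = 8 \left(-12\right) = -96$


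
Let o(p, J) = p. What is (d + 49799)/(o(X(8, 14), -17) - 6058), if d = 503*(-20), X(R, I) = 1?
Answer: -39739/6057 ≈ -6.5608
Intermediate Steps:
d = -10060
(d + 49799)/(o(X(8, 14), -17) - 6058) = (-10060 + 49799)/(1 - 6058) = 39739/(-6057) = 39739*(-1/6057) = -39739/6057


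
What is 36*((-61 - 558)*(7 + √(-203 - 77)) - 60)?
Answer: -158148 - 44568*I*√70 ≈ -1.5815e+5 - 3.7288e+5*I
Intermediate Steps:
36*((-61 - 558)*(7 + √(-203 - 77)) - 60) = 36*(-619*(7 + √(-280)) - 60) = 36*(-619*(7 + 2*I*√70) - 60) = 36*((-4333 - 1238*I*√70) - 60) = 36*(-4393 - 1238*I*√70) = -158148 - 44568*I*√70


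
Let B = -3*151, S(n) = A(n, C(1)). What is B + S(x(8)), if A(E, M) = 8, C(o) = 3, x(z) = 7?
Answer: -445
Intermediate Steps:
S(n) = 8
B = -453
B + S(x(8)) = -453 + 8 = -445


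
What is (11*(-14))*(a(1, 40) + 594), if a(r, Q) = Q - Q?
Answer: -91476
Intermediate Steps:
a(r, Q) = 0
(11*(-14))*(a(1, 40) + 594) = (11*(-14))*(0 + 594) = -154*594 = -91476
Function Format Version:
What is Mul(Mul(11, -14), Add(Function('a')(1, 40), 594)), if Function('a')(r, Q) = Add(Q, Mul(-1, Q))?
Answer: -91476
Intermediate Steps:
Function('a')(r, Q) = 0
Mul(Mul(11, -14), Add(Function('a')(1, 40), 594)) = Mul(Mul(11, -14), Add(0, 594)) = Mul(-154, 594) = -91476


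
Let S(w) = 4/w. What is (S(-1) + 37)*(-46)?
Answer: -1518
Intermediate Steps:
(S(-1) + 37)*(-46) = (4/(-1) + 37)*(-46) = (4*(-1) + 37)*(-46) = (-4 + 37)*(-46) = 33*(-46) = -1518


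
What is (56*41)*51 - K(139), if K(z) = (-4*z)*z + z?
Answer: 194241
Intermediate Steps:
K(z) = z - 4*z² (K(z) = -4*z² + z = z - 4*z²)
(56*41)*51 - K(139) = (56*41)*51 - 139*(1 - 4*139) = 2296*51 - 139*(1 - 556) = 117096 - 139*(-555) = 117096 - 1*(-77145) = 117096 + 77145 = 194241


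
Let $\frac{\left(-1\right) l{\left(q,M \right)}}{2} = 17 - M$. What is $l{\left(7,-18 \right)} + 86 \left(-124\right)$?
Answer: $-10734$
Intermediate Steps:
$l{\left(q,M \right)} = -34 + 2 M$ ($l{\left(q,M \right)} = - 2 \left(17 - M\right) = -34 + 2 M$)
$l{\left(7,-18 \right)} + 86 \left(-124\right) = \left(-34 + 2 \left(-18\right)\right) + 86 \left(-124\right) = \left(-34 - 36\right) - 10664 = -70 - 10664 = -10734$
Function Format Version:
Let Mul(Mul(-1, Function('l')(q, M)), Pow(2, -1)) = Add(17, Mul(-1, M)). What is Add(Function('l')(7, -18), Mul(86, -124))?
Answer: -10734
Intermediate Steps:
Function('l')(q, M) = Add(-34, Mul(2, M)) (Function('l')(q, M) = Mul(-2, Add(17, Mul(-1, M))) = Add(-34, Mul(2, M)))
Add(Function('l')(7, -18), Mul(86, -124)) = Add(Add(-34, Mul(2, -18)), Mul(86, -124)) = Add(Add(-34, -36), -10664) = Add(-70, -10664) = -10734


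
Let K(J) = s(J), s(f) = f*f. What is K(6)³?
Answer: 46656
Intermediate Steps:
s(f) = f²
K(J) = J²
K(6)³ = (6²)³ = 36³ = 46656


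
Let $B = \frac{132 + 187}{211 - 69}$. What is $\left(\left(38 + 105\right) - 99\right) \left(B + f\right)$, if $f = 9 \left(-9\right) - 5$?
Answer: $- \frac{261646}{71} \approx -3685.2$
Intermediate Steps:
$B = \frac{319}{142} \approx 2.2465$
$f = -86$ ($f = -81 - 5 = -86$)
$\left(\left(38 + 105\right) - 99\right) \left(B + f\right) = \left(\left(38 + 105\right) - 99\right) \left(\frac{319}{142} - 86\right) = \left(143 - 99\right) \left(- \frac{11893}{142}\right) = 44 \left(- \frac{11893}{142}\right) = - \frac{261646}{71}$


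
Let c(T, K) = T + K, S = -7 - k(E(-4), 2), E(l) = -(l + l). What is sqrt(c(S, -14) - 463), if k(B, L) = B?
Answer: 2*I*sqrt(123) ≈ 22.181*I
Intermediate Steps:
E(l) = -2*l
S = -15 (S = -7 - (-2)*(-4) = -7 - 1*8 = -7 - 8 = -15)
c(T, K) = K + T
sqrt(c(S, -14) - 463) = sqrt((-14 - 15) - 463) = sqrt(-29 - 463) = sqrt(-492) = 2*I*sqrt(123)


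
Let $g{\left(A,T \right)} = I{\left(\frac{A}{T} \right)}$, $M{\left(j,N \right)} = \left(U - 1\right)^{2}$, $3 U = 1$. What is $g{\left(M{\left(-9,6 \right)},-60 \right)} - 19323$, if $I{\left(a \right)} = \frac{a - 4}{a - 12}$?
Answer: $- \frac{31322042}{1621} \approx -19323.0$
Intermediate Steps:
$U = \frac{1}{3}$ ($U = \frac{1}{3} \cdot 1 = \frac{1}{3} \approx 0.33333$)
$I{\left(a \right)} = \frac{-4 + a}{-12 + a}$
$M{\left(j,N \right)} = \frac{4}{9}$ ($M{\left(j,N \right)} = \left(\frac{1}{3} - 1\right)^{2} = \left(- \frac{2}{3}\right)^{2} = \frac{4}{9}$)
$g{\left(A,T \right)} = \frac{-4 + \frac{A}{T}}{-12 + \frac{A}{T}}$
$g{\left(M{\left(-9,6 \right)},-60 \right)} - 19323 = \frac{\frac{4}{9} - -240}{\frac{4}{9} - -720} - 19323 = \frac{\frac{4}{9} + 240}{\frac{4}{9} + 720} - 19323 = \frac{1}{\frac{6484}{9}} \cdot \frac{2164}{9} - 19323 = \frac{9}{6484} \cdot \frac{2164}{9} - 19323 = \frac{541}{1621} - 19323 = - \frac{31322042}{1621}$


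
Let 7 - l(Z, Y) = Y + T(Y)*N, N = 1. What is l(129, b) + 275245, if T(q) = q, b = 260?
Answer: 274732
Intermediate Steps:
l(Z, Y) = 7 - 2*Y (l(Z, Y) = 7 - (Y + Y*1) = 7 - (Y + Y) = 7 - 2*Y)
l(129, b) + 275245 = (7 - 2*260) + 275245 = (7 - 520) + 275245 = -513 + 275245 = 274732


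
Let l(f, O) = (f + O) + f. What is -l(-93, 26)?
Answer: 160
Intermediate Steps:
l(f, O) = O + 2*f (l(f, O) = (O + f) + f = O + 2*f)
-l(-93, 26) = -(26 + 2*(-93)) = -(26 - 186) = -1*(-160) = 160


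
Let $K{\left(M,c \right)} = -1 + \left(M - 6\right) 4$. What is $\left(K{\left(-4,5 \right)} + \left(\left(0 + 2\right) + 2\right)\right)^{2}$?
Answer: $1369$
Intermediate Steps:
$K{\left(M,c \right)} = -25 + 4 M$ ($K{\left(M,c \right)} = -1 + \left(M - 6\right) 4 = -1 + \left(-6 + M\right) 4 = -1 + \left(-24 + 4 M\right) = -25 + 4 M$)
$\left(K{\left(-4,5 \right)} + \left(\left(0 + 2\right) + 2\right)\right)^{2} = \left(\left(-25 + 4 \left(-4\right)\right) + \left(\left(0 + 2\right) + 2\right)\right)^{2} = \left(\left(-25 - 16\right) + \left(2 + 2\right)\right)^{2} = \left(-41 + 4\right)^{2} = \left(-37\right)^{2} = 1369$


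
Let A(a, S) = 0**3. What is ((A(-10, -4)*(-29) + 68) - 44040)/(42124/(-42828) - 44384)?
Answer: 470808204/475230019 ≈ 0.99069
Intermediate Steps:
A(a, S) = 0
((A(-10, -4)*(-29) + 68) - 44040)/(42124/(-42828) - 44384) = ((0*(-29) + 68) - 44040)/(42124/(-42828) - 44384) = ((0 + 68) - 44040)/(42124*(-1/42828) - 44384) = (68 - 44040)/(-10531/10707 - 44384) = -43972/(-475230019/10707) = -43972*(-10707/475230019) = 470808204/475230019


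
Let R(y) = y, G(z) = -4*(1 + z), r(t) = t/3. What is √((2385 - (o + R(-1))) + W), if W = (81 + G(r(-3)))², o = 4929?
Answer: 7*√82 ≈ 63.388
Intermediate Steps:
r(t) = t/3 (r(t) = t*(⅓) = t/3)
G(z) = -4 - 4*z
W = 6561 (W = (81 + (-4 - 4*(-3)/3))² = (81 + (-4 - 4*(-1)))² = (81 + (-4 + 4))² = (81 + 0)² = 81² = 6561)
√((2385 - (o + R(-1))) + W) = √((2385 - (4929 - 1)) + 6561) = √((2385 - 1*4928) + 6561) = √((2385 - 4928) + 6561) = √(-2543 + 6561) = √4018 = 7*√82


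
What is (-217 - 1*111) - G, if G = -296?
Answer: -32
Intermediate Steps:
(-217 - 1*111) - G = (-217 - 1*111) - 1*(-296) = (-217 - 111) + 296 = -328 + 296 = -32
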